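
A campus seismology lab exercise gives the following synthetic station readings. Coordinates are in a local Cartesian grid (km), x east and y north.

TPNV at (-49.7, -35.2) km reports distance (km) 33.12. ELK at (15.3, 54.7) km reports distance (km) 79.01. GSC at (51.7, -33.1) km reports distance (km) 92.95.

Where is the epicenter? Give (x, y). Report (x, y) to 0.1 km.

x ≈ -36.8 km, y ≈ -4.7 km

Circle about each station: (x + 49.7)² + (y + 35.2)² = 33.12²; (x − 15.3)² + (y − 54.7)² = 79.01²; (x − 51.7)² + (y + 33.1)² = 92.95².
Subtracting pairs of circle equations eliminates x²+y² and gives linear equations (the radical axes):
130.0 x + 179.8 y = -5628.60
202.8 x + 4.2 y = -7483.40
Solving the 2×2 system: x ≈ -36.8, y ≈ -4.7 km.
Check against TPNV (with the unrounded x, y): √((x + 49.7)²+(y + 35.2)²) = 33.12 ≈ 33.12 km. ✓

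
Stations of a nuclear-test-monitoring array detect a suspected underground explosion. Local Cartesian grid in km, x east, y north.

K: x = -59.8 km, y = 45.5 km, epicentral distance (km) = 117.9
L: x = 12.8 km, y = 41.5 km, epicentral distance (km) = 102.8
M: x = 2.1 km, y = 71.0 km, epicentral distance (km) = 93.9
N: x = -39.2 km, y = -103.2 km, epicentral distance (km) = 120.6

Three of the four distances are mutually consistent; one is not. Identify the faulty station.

L

Solve using three stations at a time. Using K, M, N (subtract circle equations pairwise → linear system) gives (x, y) ≈ (42.0, -14.0).
Distances from that point to each station vs reported:
  K: calculated 117.9 vs reported 117.9 → residual 0.0 km
  L: calculated 62.7 vs reported 102.8 → residual 40.1 km
  M: calculated 93.9 vs reported 93.9 → residual 0.0 km
  N: calculated 120.6 vs reported 120.6 → residual 0.0 km
K, M, N are mutually consistent (residuals ≈ 0); L is off by 40.1 km.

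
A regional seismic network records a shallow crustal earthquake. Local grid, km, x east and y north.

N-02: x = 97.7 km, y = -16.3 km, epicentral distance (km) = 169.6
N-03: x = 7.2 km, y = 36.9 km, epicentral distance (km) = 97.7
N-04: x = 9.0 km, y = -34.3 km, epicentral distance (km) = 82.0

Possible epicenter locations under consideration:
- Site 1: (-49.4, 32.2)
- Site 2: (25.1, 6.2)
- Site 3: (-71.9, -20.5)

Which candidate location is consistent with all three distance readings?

For each candidate, compare |candidate − station| to the reported distance:
Site 1: residuals N-02 14.7, N-03 40.9, N-04 6.5 → max 40.9 km
Site 2: residuals N-02 93.6, N-03 62.2, N-04 38.4 → max 93.6 km
Site 3: residuals N-02 0.1, N-03 0.0, N-04 0.1 → max 0.1 km
Only Site 3 has all residuals ≈ 0.

Site 3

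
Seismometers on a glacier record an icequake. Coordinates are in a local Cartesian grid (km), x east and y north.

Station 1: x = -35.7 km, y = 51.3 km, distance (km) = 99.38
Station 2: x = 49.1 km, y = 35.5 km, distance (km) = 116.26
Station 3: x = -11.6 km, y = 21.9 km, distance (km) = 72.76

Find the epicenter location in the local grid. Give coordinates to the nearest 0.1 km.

Circle about each station: (x + 35.7)² + (y − 51.3)² = 99.38²; (x − 49.1)² + (y − 35.5)² = 116.26²; (x + 11.6)² + (y − 21.9)² = 72.76².
Subtracting pairs of circle equations eliminates x²+y² and gives linear equations (the radical axes):
169.6 x − 31.6 y = -3875.12
48.2 x − 58.8 y = 1290.36
Solving the 2×2 system: x ≈ -31.8, y ≈ -48.0 km.

(-31.8, -48.0)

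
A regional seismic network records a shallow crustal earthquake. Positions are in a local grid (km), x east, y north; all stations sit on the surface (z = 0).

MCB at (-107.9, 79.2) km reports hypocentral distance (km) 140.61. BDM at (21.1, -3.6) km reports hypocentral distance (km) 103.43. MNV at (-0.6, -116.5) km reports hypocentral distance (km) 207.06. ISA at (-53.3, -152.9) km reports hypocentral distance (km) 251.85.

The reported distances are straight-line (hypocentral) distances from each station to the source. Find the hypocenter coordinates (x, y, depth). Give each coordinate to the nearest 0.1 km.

(19.3, 80.7, 59.9)

Each station gives a sphere (x−x_i)² + (y−y_i)² + z² = d_i² (stations at z=0).
Subtracting the MCB sphere from BDM and MNV: z² cancels, leaving linear equations in x and y:
258.0 x − 165.6 y = -8383.47
214.6 x − 391.4 y = -27445.11
Solving: x ≈ 19.309, y ≈ 80.707 km (keep extra digits for the depth step; rounded: 19.3, 80.7).
Then from the MCB sphere: z² = 140.61² − (x + 107.9)² − (y − 79.2)² with x = 19.309, y = 80.707, so z ≈ 59.890 ≈ 59.9 km.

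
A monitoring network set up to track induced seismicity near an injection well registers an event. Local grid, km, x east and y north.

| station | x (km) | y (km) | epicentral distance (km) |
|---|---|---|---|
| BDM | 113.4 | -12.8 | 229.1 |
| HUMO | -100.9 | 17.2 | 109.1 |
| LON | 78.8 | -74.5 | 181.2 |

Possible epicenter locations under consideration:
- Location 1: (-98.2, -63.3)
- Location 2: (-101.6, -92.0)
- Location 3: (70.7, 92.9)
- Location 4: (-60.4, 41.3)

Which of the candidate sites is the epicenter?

Location 2

For each candidate, compare |candidate − station| to the reported distance:
Location 1: residuals BDM 11.6, HUMO 28.6, LON 3.8 → max 28.6 km
Location 2: residuals BDM 0.0, HUMO 0.1, LON 0.0 → max 0.1 km
Location 3: residuals BDM 115.1, HUMO 78.5, LON 13.6 → max 115.1 km
Location 4: residuals BDM 47.1, HUMO 62.0, LON 0.1 → max 62.0 km
Only Location 2 has all residuals ≈ 0.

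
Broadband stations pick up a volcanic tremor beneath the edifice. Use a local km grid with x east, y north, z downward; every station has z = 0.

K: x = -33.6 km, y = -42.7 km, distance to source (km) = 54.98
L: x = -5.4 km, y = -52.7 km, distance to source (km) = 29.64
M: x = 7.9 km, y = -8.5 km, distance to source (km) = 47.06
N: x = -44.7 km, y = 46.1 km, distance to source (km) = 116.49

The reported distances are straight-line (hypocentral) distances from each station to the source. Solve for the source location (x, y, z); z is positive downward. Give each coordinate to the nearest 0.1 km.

x ≈ 17.5 km, y ≈ -50.6 km, depth ≈ 18.7 km

Each station gives a sphere (x−x_i)² + (y−y_i)² + z² = d_i² (stations at z=0).
Subtracting the K sphere from L and M: z² cancels, leaving linear equations in x and y:
56.4 x − 20.0 y = 1998.47
83.0 x + 68.4 y = -2009.43
Solving: x ≈ 17.490, y ≈ -50.601 km (keep extra digits for the depth step; rounded: 17.5, -50.6).
Then from the K sphere: z² = 54.98² − (x + 33.6)² − (y + 42.7)² with x = 17.490, y = -50.601, so z ≈ 18.713 ≈ 18.7 km.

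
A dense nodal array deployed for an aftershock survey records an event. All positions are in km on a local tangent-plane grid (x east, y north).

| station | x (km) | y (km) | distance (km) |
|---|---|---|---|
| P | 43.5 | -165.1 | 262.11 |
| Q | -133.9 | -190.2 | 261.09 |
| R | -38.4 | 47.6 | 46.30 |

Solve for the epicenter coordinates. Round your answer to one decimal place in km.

(-81.1, 65.5)

Circle about each station: (x − 43.5)² + (y + 165.1)² = 262.11²; (x + 133.9)² + (y + 190.2)² = 261.09²; (x + 38.4)² + (y − 47.6)² = 46.30².
Subtracting pairs of circle equations eliminates x²+y² and gives linear equations (the radical axes):
-354.8 x − 50.2 y = 25488.65
-163.8 x + 425.4 y = 41148.02
Solving the 2×2 system: x ≈ -81.1, y ≈ 65.5 km.
Check against P (with the unrounded x, y): √((x − 43.5)²+(y + 165.1)²) = 262.11 ≈ 262.11 km. ✓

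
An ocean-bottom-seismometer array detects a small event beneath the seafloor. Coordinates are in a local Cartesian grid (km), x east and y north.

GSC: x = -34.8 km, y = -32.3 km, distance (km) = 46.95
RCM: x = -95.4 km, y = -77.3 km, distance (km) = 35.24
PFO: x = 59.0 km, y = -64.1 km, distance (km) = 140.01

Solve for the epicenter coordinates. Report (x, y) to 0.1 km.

x ≈ -79.8 km, y ≈ -45.7 km

Circle about each station: (x + 34.8)² + (y + 32.3)² = 46.95²; (x + 95.4)² + (y + 77.3)² = 35.24²; (x − 59.0)² + (y + 64.1)² = 140.01².
Subtracting pairs of circle equations eliminates x²+y² and gives linear equations (the radical axes):
-121.2 x − 90.0 y = 13784.56
187.6 x − 63.6 y = -12063.02
Solving the 2×2 system: x ≈ -79.8, y ≈ -45.7 km.
Check against GSC (with the unrounded x, y): √((x + 34.8)²+(y + 32.3)²) = 46.95 ≈ 46.95 km. ✓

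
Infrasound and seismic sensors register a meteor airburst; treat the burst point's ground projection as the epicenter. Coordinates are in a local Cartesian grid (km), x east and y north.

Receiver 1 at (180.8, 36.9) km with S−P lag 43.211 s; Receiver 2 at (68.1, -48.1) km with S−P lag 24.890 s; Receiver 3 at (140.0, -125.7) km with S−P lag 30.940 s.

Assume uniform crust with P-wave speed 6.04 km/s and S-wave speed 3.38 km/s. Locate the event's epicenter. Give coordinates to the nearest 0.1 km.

x ≈ -96.7 km, y ≈ -144.7 km

Distance from S−P lag: d = Δt · v_P v_S / (v_P − v_S) = Δt · (6.04·3.38)/(6.04−3.38) ≈ 7.6749·Δt.
So d_Receiver 1 = 331.64, d_Receiver 2 = 191.03, d_Receiver 3 = 237.46 km.
Circle about each station: (x − 180.8)² + (y − 36.9)² = 331.64²; (x − 68.1)² + (y + 48.1)² = 191.03²; (x − 140.0)² + (y + 125.7)² = 237.46².
Subtracting pairs of circle equations eliminates x²+y² and gives linear equations (the radical axes):
-225.4 x − 170.0 y = 46393.60
-81.6 x − 325.2 y = 54948.08
Solving the 2×2 system: x ≈ -96.7, y ≈ -144.7 km.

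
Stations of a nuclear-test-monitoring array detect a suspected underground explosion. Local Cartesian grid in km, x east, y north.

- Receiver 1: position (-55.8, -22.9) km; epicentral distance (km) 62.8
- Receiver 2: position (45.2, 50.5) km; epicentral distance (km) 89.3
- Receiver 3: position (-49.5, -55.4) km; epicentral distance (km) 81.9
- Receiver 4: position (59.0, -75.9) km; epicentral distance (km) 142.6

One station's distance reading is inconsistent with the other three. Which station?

Receiver 1

Solve using three stations at a time. Using Receiver 2, Receiver 3, Receiver 4 (subtract circle equations pairwise → linear system) gives (x, y) ≈ (-40.7, 26.1).
Distances from that point to each station vs reported:
  Receiver 1: calculated 51.2 vs reported 62.8 → residual 11.6 km
  Receiver 2: calculated 89.3 vs reported 89.3 → residual 0.0 km
  Receiver 3: calculated 81.9 vs reported 81.9 → residual 0.0 km
  Receiver 4: calculated 142.6 vs reported 142.6 → residual 0.0 km
Receiver 2, Receiver 3, Receiver 4 are mutually consistent (residuals ≈ 0); Receiver 1 is off by 11.6 km.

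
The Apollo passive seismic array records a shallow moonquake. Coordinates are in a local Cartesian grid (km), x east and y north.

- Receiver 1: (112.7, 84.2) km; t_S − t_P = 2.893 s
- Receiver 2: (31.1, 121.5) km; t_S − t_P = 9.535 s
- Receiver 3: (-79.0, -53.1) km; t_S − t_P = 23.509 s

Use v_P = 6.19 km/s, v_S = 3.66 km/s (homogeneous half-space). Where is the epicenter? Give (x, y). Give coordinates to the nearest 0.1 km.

(95.2, 65.1)

Distance from S−P lag: d = Δt · v_P v_S / (v_P − v_S) = Δt · (6.19·3.66)/(6.19−3.66) ≈ 8.9547·Δt.
So d_Receiver 1 = 25.91, d_Receiver 2 = 85.38, d_Receiver 3 = 210.52 km.
Circle about each station: (x − 112.7)² + (y − 84.2)² = 25.91²; (x − 31.1)² + (y − 121.5)² = 85.38²; (x + 79.0)² + (y + 53.1)² = 210.52².
Subtracting the Receiver 1 equation from the Receiver 2 and Receiver 3 equations removes the quadratic terms:
-163.2 x + 74.6 y = -10679.89
-383.4 x − 274.6 y = -54377.66
Solving the 2×2 system: x ≈ 95.2, y ≈ 65.1 km.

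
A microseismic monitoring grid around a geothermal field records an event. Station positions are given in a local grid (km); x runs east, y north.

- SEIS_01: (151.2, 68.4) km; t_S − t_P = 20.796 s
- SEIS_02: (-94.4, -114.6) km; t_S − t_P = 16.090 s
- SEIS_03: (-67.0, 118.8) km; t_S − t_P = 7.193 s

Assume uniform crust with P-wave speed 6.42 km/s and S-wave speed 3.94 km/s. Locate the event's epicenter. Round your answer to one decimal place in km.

x ≈ -59.7 km, y ≈ 45.8 km

Distance from S−P lag: d = Δt · v_P v_S / (v_P − v_S) = Δt · (6.42·3.94)/(6.42−3.94) ≈ 10.1995·Δt.
So d_SEIS_01 = 212.11, d_SEIS_02 = 164.11, d_SEIS_03 = 73.37 km.
Circle about each station: (x − 151.2)² + (y − 68.4)² = 212.11²; (x + 94.4)² + (y + 114.6)² = 164.11²; (x + 67.0)² + (y − 118.8)² = 73.37².
Subtracting pairs of circle equations eliminates x²+y² and gives linear equations (the radical axes):
-491.2 x − 366.0 y = 12563.08
-436.4 x + 100.8 y = 30669.94
Solving the 2×2 system: x ≈ -59.7, y ≈ 45.8 km.
Check against SEIS_01 (with the unrounded x, y): √((x − 151.2)²+(y − 68.4)²) = 212.11 ≈ 212.11 km. ✓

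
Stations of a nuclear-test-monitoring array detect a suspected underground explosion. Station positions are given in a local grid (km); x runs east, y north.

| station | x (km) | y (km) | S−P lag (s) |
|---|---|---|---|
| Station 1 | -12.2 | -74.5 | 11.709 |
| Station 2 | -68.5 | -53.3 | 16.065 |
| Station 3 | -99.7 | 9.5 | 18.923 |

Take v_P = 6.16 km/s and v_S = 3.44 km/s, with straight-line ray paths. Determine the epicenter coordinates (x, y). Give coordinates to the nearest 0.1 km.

(47.0, -5.1)

Distance from S−P lag: d = Δt · v_P v_S / (v_P − v_S) = Δt · (6.16·3.44)/(6.16−3.44) ≈ 7.7906·Δt.
So d_Station 1 = 91.22, d_Station 2 = 125.16, d_Station 3 = 147.42 km.
Circle about each station: (x + 12.2)² + (y + 74.5)² = 91.22²; (x + 68.5)² + (y + 53.3)² = 125.16²; (x + 99.7)² + (y − 9.5)² = 147.42².
Subtracting pairs of circle equations eliminates x²+y² and gives linear equations (the radical axes):
-112.6 x + 42.4 y = -5509.89
-175.0 x + 168.0 y = -9080.32
Solving the 2×2 system: x ≈ 47.0, y ≈ -5.1 km.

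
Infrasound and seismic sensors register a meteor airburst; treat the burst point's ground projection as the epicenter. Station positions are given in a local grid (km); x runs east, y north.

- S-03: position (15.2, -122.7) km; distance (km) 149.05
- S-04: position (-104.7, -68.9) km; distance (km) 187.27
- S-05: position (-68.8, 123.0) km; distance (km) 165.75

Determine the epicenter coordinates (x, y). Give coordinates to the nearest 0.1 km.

(60.5, 19.3)

Circle about each station: (x − 15.2)² + (y + 122.7)² = 149.05²; (x + 104.7)² + (y + 68.9)² = 187.27²; (x + 68.8)² + (y − 123.0)² = 165.75².
Subtracting the S-03 equation from the S-04 and S-05 equations removes the quadratic terms:
-239.8 x + 107.6 y = -12431.18
-168.0 x + 491.4 y = -681.05
Solving the 2×2 system: x ≈ 60.5, y ≈ 19.3 km.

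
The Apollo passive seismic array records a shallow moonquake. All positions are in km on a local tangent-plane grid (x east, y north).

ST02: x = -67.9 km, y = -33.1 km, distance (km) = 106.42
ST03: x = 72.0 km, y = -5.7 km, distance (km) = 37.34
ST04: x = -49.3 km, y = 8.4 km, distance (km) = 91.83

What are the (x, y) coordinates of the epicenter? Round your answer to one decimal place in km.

37.8 km east, -20.7 km north

Circle about each station: (x + 67.9)² + (y + 33.1)² = 106.42²; (x − 72.0)² + (y + 5.7)² = 37.34²; (x + 49.3)² + (y − 8.4)² = 91.83².
Subtracting pairs of circle equations eliminates x²+y² and gives linear equations (the radical axes):
279.8 x + 54.8 y = 9441.41
37.2 x + 83.0 y = -312.50
Solving the 2×2 system: x ≈ 37.8, y ≈ -20.7 km.
Check against ST02 (with the unrounded x, y): √((x + 67.9)²+(y + 33.1)²) = 106.42 ≈ 106.42 km. ✓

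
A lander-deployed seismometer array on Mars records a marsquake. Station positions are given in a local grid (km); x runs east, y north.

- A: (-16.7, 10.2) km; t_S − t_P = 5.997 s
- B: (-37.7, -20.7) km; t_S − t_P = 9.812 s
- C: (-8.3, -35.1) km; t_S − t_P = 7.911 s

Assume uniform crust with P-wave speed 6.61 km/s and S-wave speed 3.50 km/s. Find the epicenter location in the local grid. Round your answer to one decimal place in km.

(27.9, 11.3)

Distance from S−P lag: d = Δt · v_P v_S / (v_P − v_S) = Δt · (6.61·3.50)/(6.61−3.50) ≈ 7.4389·Δt.
So d_A = 44.61, d_B = 72.99, d_C = 58.85 km.
Circle about each station: (x + 16.7)² + (y − 10.2)² = 44.61²; (x + 37.7)² + (y + 20.7)² = 72.99²; (x + 8.3)² + (y + 35.1)² = 58.85².
Subtracting pairs of circle equations eliminates x²+y² and gives linear equations (the radical axes):
-42.0 x − 61.8 y = -1870.64
16.8 x − 90.6 y = -555.30
Solving the 2×2 system: x ≈ 27.9, y ≈ 11.3 km.
Check against A (with the unrounded x, y): √((x + 16.7)²+(y − 10.2)²) = 44.62 ≈ 44.61 km. ✓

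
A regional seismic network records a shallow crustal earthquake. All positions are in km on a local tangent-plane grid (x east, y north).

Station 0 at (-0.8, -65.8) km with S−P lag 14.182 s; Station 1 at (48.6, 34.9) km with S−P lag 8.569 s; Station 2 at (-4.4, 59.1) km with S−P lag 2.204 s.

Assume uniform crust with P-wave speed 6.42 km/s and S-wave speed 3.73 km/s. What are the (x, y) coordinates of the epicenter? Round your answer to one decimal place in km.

Distance from S−P lag: d = Δt · v_P v_S / (v_P − v_S) = Δt · (6.42·3.73)/(6.42−3.73) ≈ 8.9021·Δt.
So d_Station 0 = 126.25, d_Station 1 = 76.28, d_Station 2 = 19.62 km.
Circle about each station: (x + 0.8)² + (y + 65.8)² = 126.25²; (x − 48.6)² + (y − 34.9)² = 76.28²; (x + 4.4)² + (y − 59.1)² = 19.62².
Subtracting the Station 0 equation from the Station 1 and Station 2 equations removes the quadratic terms:
98.8 x + 201.4 y = 9370.11
-7.2 x + 249.8 y = 14736.01
Solving the 2×2 system: x ≈ -24.0, y ≈ 58.3 km.
Check against Station 0 (with the unrounded x, y): √((x + 0.8)²+(y + 65.8)²) = 126.25 ≈ 126.25 km. ✓

-24.0 km east, 58.3 km north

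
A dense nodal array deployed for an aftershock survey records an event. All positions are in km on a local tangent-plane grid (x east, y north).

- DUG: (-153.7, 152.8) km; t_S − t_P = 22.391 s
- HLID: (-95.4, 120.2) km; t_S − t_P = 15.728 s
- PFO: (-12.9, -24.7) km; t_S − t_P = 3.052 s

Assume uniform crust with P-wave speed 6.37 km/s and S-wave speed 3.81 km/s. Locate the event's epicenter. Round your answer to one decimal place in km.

Distance from S−P lag: d = Δt · v_P v_S / (v_P − v_S) = Δt · (6.37·3.81)/(6.37−3.81) ≈ 9.4804·Δt.
So d_DUG = 212.27, d_HLID = 149.11, d_PFO = 28.93 km.
Circle about each station: (x + 153.7)² + (y − 152.8)² = 212.27²; (x + 95.4)² + (y − 120.2)² = 149.11²; (x + 12.9)² + (y + 24.7)² = 28.93².
Subtracting the DUG equation from the HLID and PFO equations removes the quadratic terms:
116.6 x − 65.2 y = -597.57
281.6 x − 355.0 y = -1973.42
Solving the 2×2 system: x ≈ -3.6, y ≈ 2.7 km.
Check against DUG (with the unrounded x, y): √((x + 153.7)²+(y − 152.8)²) = 212.27 ≈ 212.27 km. ✓

(-3.6, 2.7)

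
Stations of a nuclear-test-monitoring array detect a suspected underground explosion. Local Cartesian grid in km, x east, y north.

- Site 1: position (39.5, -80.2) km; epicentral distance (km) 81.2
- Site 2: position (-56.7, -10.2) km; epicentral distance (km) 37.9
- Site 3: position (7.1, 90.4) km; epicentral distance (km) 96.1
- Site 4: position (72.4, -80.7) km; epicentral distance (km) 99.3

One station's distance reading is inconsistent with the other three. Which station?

Solve using three stations at a time. Using Site 1, Site 3, Site 4 (subtract circle equations pairwise → linear system) gives (x, y) ≈ (7.4, -5.7).
Distances from that point to each station vs reported:
  Site 1: calculated 81.1 vs reported 81.2 → residual 0.1 km
  Site 2: calculated 64.3 vs reported 37.9 → residual 26.4 km
  Site 3: calculated 96.1 vs reported 96.1 → residual 0.0 km
  Site 4: calculated 99.3 vs reported 99.3 → residual 0.0 km
Site 1, Site 3, Site 4 are mutually consistent (residuals ≈ 0); Site 2 is off by 26.4 km.

Site 2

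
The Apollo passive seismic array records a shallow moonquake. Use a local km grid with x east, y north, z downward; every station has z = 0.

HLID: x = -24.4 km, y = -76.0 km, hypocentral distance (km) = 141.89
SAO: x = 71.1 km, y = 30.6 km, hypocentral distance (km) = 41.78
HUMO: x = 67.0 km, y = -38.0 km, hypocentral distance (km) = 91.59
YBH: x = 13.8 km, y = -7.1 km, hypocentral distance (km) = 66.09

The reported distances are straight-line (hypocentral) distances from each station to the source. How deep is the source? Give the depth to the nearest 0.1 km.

z ≈ 26.2 km

Each station gives a sphere (x−x_i)² + (y−y_i)² + z² = d_i² (stations at z=0).
Subtracting the HLID sphere from SAO and HUMO: z² cancels, leaving linear equations in x and y:
191.0 x + 213.2 y = 18007.41
182.8 x + 76.0 y = 11305.68
Solving: x ≈ 42.598, y ≈ 46.301 km (keep extra digits for the depth step; rounded: 42.6, 46.3).
Then from the HLID sphere: z² = 141.89² − (x + 24.4)² − (y + 76.0)² with x = 42.598, y = 46.301, so z ≈ 26.201 ≈ 26.2 km.
Check against YBH (with the unrounded solution): distance 66.09 ≈ 66.09 km. ✓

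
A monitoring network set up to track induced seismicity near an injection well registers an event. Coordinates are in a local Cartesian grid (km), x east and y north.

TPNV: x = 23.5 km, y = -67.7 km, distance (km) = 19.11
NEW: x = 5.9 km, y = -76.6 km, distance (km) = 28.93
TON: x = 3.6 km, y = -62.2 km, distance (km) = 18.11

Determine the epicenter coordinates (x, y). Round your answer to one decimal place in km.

Circle about each station: (x − 23.5)² + (y + 67.7)² = 19.11²; (x − 5.9)² + (y + 76.6)² = 28.93²; (x − 3.6)² + (y + 62.2)² = 18.11².
Subtracting the TPNV equation from the NEW and TON equations removes the quadratic terms:
-35.2 x − 17.8 y = 295.08
-39.8 x + 11.0 y = -1216.52
Solving the 2×2 system: x ≈ 16.8, y ≈ -49.8 km.

(16.8, -49.8)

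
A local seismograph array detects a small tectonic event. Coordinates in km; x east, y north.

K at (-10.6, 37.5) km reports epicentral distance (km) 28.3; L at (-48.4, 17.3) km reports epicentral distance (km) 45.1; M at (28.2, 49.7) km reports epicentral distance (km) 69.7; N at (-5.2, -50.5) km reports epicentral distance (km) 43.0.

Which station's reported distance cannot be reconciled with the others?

Solve using three stations at a time. Using L, M, N (subtract circle equations pairwise → linear system) gives (x, y) ≈ (-11.0, -7.9).
Distances from that point to each station vs reported:
  K: calculated 45.4 vs reported 28.3 → residual 17.1 km
  L: calculated 45.1 vs reported 45.1 → residual 0.0 km
  M: calculated 69.7 vs reported 69.7 → residual 0.0 km
  N: calculated 43.0 vs reported 43.0 → residual 0.0 km
L, M, N are mutually consistent (residuals ≈ 0); K is off by 17.1 km.

K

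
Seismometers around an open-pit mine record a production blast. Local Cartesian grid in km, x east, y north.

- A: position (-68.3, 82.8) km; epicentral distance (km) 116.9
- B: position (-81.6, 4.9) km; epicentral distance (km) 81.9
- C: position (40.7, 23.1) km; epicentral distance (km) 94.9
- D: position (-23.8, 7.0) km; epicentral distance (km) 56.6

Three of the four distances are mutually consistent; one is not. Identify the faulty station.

A

Solve using three stations at a time. Using B, C, D (subtract circle equations pairwise → linear system) gives (x, y) ≈ (-20.4, -49.7).
Distances from that point to each station vs reported:
  A: calculated 140.9 vs reported 116.9 → residual 24.0 km
  B: calculated 82.0 vs reported 81.9 → residual 0.1 km
  C: calculated 95.0 vs reported 94.9 → residual 0.1 km
  D: calculated 56.8 vs reported 56.6 → residual 0.2 km
B, C, D are mutually consistent (residuals ≈ 0); A is off by 24.0 km.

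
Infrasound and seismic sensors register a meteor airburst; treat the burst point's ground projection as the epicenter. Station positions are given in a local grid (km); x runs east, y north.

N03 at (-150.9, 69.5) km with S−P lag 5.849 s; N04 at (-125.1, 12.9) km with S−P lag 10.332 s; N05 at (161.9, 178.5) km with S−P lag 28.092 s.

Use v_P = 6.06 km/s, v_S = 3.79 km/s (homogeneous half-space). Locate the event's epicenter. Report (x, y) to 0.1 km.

Distance from S−P lag: d = Δt · v_P v_S / (v_P − v_S) = Δt · (6.06·3.79)/(6.06−3.79) ≈ 10.1178·Δt.
So d_N03 = 59.18, d_N04 = 104.54, d_N05 = 284.23 km.
Circle about each station: (x + 150.9)² + (y − 69.5)² = 59.18²; (x + 125.1)² + (y − 12.9)² = 104.54²; (x − 161.9)² + (y − 178.5)² = 284.23².
Subtracting pairs of circle equations eliminates x²+y² and gives linear equations (the radical axes):
51.6 x − 113.2 y = -19210.98
625.6 x + 218.0 y = -46811.62
Solving the 2×2 system: x ≈ -115.6, y ≈ 117.0 km.

x ≈ -115.6 km, y ≈ 117.0 km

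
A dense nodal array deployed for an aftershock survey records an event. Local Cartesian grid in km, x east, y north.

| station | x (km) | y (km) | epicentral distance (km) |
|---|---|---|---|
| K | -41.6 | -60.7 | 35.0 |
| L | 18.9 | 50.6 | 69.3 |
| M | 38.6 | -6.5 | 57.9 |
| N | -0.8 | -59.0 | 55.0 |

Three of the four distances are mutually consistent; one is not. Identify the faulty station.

Solve using three stations at a time. Using L, M, N (subtract circle equations pairwise → linear system) gives (x, y) ≈ (-19.3, -7.2).
Distances from that point to each station vs reported:
  K: calculated 58.0 vs reported 35.0 → residual 23.0 km
  L: calculated 69.3 vs reported 69.3 → residual 0.0 km
  M: calculated 57.9 vs reported 57.9 → residual 0.0 km
  N: calculated 55.0 vs reported 55.0 → residual 0.0 km
L, M, N are mutually consistent (residuals ≈ 0); K is off by 23.0 km.

K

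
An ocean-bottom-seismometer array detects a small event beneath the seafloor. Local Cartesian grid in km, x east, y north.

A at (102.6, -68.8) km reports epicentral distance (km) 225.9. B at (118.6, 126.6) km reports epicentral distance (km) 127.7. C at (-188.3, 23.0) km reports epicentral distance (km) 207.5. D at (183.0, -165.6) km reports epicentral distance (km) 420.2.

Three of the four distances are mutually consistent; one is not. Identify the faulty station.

D

Solve using three stations at a time. Using A, B, C (subtract circle equations pairwise → linear system) gives (x, y) ≈ (-9.1, 127.6).
Distances from that point to each station vs reported:
  A: calculated 225.9 vs reported 225.9 → residual 0.0 km
  B: calculated 127.7 vs reported 127.7 → residual 0.0 km
  C: calculated 207.5 vs reported 207.5 → residual 0.0 km
  D: calculated 350.5 vs reported 420.2 → residual 69.7 km
A, B, C are mutually consistent (residuals ≈ 0); D is off by 69.7 km.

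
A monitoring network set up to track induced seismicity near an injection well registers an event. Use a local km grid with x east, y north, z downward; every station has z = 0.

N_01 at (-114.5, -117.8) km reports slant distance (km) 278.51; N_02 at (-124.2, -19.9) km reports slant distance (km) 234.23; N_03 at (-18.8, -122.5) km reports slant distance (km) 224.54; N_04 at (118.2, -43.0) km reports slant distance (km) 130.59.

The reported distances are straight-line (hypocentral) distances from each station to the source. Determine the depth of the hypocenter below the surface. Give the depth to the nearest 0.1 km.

Each station gives a sphere (x−x_i)² + (y−y_i)² + z² = d_i² (stations at z=0).
Subtracting the N_01 sphere from N_02 and N_03: z² cancels, leaving linear equations in x and y:
-19.4 x + 195.8 y = 11538.69
191.4 x − 9.4 y = 15522.21
Solving: x ≈ 84.403, y ≈ 67.294 km (keep extra digits for the depth step; rounded: 84.4, 67.3).
Then from the N_01 sphere: z² = 278.51² − (x + 114.5)² − (y + 117.8)² with x = 84.403, y = 67.294, so z ≈ 61.202 ≈ 61.2 km.

depth ≈ 61.2 km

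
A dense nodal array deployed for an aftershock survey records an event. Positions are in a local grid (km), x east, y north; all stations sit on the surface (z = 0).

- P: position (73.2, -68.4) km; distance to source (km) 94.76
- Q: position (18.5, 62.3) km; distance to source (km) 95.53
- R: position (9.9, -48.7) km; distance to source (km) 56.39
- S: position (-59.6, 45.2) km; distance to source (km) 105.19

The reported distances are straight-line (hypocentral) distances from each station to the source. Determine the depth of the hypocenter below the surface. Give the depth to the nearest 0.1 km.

depth ≈ 48.2 km

Each station gives a sphere (x−x_i)² + (y−y_i)² + z² = d_i² (stations at z=0).
Subtracting the P sphere from Q and R: z² cancels, leaving linear equations in x and y:
-109.4 x + 261.4 y = -5959.78
-126.6 x + 39.4 y = -1767.47
Solving: x ≈ 7.894, y ≈ -19.496 km (keep extra digits for the depth step; rounded: 7.9, -19.5).
Then from the P sphere: z² = 94.76² − (x − 73.2)² − (y + 68.4)² with x = 7.894, y = -19.496, so z ≈ 48.197 ≈ 48.2 km.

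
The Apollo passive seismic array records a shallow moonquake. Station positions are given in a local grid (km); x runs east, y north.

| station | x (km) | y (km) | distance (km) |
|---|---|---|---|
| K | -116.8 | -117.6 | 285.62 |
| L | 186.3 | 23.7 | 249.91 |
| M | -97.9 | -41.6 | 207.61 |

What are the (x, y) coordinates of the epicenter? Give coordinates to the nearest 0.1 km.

-27.2 km east, 153.6 km north

Circle about each station: (x + 116.8)² + (y + 117.6)² = 285.62²; (x − 186.3)² + (y − 23.7)² = 249.91²; (x + 97.9)² + (y + 41.6)² = 207.61².
Subtracting pairs of circle equations eliminates x²+y² and gives linear equations (the radical axes):
606.2 x + 282.6 y = 26921.16
37.8 x + 152.0 y = 22319.84
Solving the 2×2 system: x ≈ -27.2, y ≈ 153.6 km.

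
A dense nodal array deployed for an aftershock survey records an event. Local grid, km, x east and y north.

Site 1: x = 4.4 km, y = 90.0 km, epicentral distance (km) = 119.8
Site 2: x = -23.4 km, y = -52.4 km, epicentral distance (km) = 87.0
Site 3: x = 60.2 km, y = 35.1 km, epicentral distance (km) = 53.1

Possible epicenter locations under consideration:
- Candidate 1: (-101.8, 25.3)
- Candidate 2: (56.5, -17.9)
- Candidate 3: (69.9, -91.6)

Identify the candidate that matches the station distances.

Candidate 2

For each candidate, compare |candidate − station| to the reported distance:
Candidate 1: residuals Site 1 4.6, Site 2 23.4, Site 3 109.2 → max 109.2 km
Candidate 2: residuals Site 1 0.0, Site 2 0.0, Site 3 0.0 → max 0.0 km
Candidate 3: residuals Site 1 73.3, Site 2 14.2, Site 3 74.0 → max 74.0 km
Only Candidate 2 has all residuals ≈ 0.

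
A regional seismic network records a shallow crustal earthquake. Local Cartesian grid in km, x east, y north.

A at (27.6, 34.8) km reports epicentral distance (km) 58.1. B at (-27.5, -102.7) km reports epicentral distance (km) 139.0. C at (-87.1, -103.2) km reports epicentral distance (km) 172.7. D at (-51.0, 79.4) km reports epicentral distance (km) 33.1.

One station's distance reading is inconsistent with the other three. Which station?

B

Solve using three stations at a time. Using A, C, D (subtract circle equations pairwise → linear system) gives (x, y) ≈ (-25.6, 58.2).
Distances from that point to each station vs reported:
  A: calculated 58.1 vs reported 58.1 → residual 0.0 km
  B: calculated 160.9 vs reported 139.0 → residual 21.9 km
  C: calculated 172.7 vs reported 172.7 → residual 0.0 km
  D: calculated 33.1 vs reported 33.1 → residual 0.0 km
A, C, D are mutually consistent (residuals ≈ 0); B is off by 21.9 km.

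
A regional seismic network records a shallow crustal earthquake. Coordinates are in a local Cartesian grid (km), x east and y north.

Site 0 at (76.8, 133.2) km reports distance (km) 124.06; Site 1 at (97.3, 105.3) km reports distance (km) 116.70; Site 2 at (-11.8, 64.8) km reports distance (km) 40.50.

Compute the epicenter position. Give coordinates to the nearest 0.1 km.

Circle about each station: (x − 76.8)² + (y − 133.2)² = 124.06²; (x − 97.3)² + (y − 105.3)² = 116.70²; (x + 11.8)² + (y − 64.8)² = 40.50².
Subtracting the Site 0 equation from the Site 1 and Site 2 equations removes the quadratic terms:
41.0 x − 55.8 y = -1313.11
-177.2 x − 136.8 y = -5551.57
Solving the 2×2 system: x ≈ 8.4, y ≈ 29.7 km.
Check against Site 0 (with the unrounded x, y): √((x − 76.8)²+(y − 133.2)²) = 124.06 ≈ 124.06 km. ✓

x ≈ 8.4 km, y ≈ 29.7 km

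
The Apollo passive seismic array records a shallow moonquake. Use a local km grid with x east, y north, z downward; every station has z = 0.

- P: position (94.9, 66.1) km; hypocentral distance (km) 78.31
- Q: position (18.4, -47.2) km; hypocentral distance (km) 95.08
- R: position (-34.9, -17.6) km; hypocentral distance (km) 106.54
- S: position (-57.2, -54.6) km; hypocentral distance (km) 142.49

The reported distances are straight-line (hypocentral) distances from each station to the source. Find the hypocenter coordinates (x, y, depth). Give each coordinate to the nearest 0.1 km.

Each station gives a sphere (x−x_i)² + (y−y_i)² + z² = d_i² (stations at z=0).
Subtracting the P sphere from Q and R: z² cancels, leaving linear equations in x and y:
-153.0 x − 226.6 y = -13716.57
-259.6 x − 167.4 y = -17065.77
Solving: x ≈ 47.299, y ≈ 28.596 km (keep extra digits for the depth step; rounded: 47.3, 28.6).
Then from the P sphere: z² = 78.31² − (x − 94.9)² − (y − 66.1)² with x = 47.299, y = 28.596, so z ≈ 49.599 ≈ 49.6 km.

x ≈ 47.3 km, y ≈ 28.6 km, depth ≈ 49.6 km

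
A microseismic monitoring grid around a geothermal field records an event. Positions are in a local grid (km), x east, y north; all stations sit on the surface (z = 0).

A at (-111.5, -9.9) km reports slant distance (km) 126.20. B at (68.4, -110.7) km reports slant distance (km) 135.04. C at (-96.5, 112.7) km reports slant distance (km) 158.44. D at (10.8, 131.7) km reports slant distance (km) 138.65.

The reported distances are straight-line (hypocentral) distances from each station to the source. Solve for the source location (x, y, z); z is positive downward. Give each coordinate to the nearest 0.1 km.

Each station gives a sphere (x−x_i)² + (y−y_i)² + z² = d_i² (stations at z=0).
Subtracting the A sphere from B and C: z² cancels, leaving linear equations in x and y:
359.8 x − 201.6 y = 2093.43
30.0 x + 245.2 y = 306.49
Solving: x ≈ 6.100, y ≈ 0.504 km (keep extra digits for the depth step; rounded: 6.1, 0.5).
Then from the A sphere: z² = 126.20² − (x + 111.5)² − (y + 9.9)² with x = 6.100, y = 0.504, so z ≈ 44.592 ≈ 44.6 km.

x ≈ 6.1 km, y ≈ 0.5 km, depth ≈ 44.6 km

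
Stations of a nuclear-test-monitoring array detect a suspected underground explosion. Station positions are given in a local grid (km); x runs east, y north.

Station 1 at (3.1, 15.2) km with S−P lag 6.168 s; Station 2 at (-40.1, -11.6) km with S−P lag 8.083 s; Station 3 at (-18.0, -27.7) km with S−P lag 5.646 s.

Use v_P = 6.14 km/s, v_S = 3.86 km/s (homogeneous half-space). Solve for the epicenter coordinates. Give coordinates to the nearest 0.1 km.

39.9 km east, -37.3 km north

Distance from S−P lag: d = Δt · v_P v_S / (v_P − v_S) = Δt · (6.14·3.86)/(6.14−3.86) ≈ 10.3949·Δt.
So d_Station 1 = 64.12, d_Station 2 = 84.02, d_Station 3 = 58.69 km.
Circle about each station: (x − 3.1)² + (y − 15.2)² = 64.12²; (x + 40.1)² + (y + 11.6)² = 84.02²; (x + 18.0)² + (y + 27.7)² = 58.69².
Subtracting the Station 1 equation from the Station 2 and Station 3 equations removes the quadratic terms:
-86.4 x − 53.6 y = -1446.07
-42.2 x − 85.8 y = 1517.50
Solving the 2×2 system: x ≈ 39.9, y ≈ -37.3 km.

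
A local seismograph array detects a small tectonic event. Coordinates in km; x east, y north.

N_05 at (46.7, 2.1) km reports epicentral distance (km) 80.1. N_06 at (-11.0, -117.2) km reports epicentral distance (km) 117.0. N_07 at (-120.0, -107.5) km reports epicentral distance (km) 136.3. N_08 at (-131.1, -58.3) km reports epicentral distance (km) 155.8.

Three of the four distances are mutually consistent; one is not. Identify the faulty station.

N_08

Solve using three stations at a time. Using N_05, N_06, N_07 (subtract circle equations pairwise → linear system) gives (x, y) ≈ (-33.3, -2.3).
Distances from that point to each station vs reported:
  N_05: calculated 80.1 vs reported 80.1 → residual 0.0 km
  N_06: calculated 117.0 vs reported 117.0 → residual 0.0 km
  N_07: calculated 136.3 vs reported 136.3 → residual 0.0 km
  N_08: calculated 112.7 vs reported 155.8 → residual 43.1 km
N_05, N_06, N_07 are mutually consistent (residuals ≈ 0); N_08 is off by 43.1 km.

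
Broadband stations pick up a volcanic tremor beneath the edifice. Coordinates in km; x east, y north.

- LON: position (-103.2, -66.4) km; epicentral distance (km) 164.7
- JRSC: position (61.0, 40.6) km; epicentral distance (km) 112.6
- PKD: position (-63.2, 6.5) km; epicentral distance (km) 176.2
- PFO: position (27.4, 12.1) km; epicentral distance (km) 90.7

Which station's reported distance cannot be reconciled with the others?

PKD

Solve using three stations at a time. Using LON, JRSC, PFO (subtract circle equations pairwise → linear system) gives (x, y) ≈ (61.5, -72.2).
Distances from that point to each station vs reported:
  LON: calculated 164.8 vs reported 164.7 → residual 0.1 km
  JRSC: calculated 112.8 vs reported 112.6 → residual 0.2 km
  PKD: calculated 147.5 vs reported 176.2 → residual 28.7 km
  PFO: calculated 90.9 vs reported 90.7 → residual 0.2 km
LON, JRSC, PFO are mutually consistent (residuals ≈ 0); PKD is off by 28.7 km.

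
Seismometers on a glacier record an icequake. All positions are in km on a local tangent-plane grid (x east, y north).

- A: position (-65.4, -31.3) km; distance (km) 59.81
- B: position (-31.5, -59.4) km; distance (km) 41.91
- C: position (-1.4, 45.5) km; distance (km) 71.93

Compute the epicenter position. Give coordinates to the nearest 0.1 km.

Circle about each station: (x + 65.4)² + (y + 31.3)² = 59.81²; (x + 31.5)² + (y + 59.4)² = 41.91²; (x + 1.4)² + (y − 45.5)² = 71.93².
Subtracting pairs of circle equations eliminates x²+y² and gives linear equations (the radical axes):
67.8 x − 56.2 y = 1084.55
128.0 x + 153.6 y = -4781.33
Solving the 2×2 system: x ≈ -5.8, y ≈ -26.3 km.

-5.8 km east, -26.3 km north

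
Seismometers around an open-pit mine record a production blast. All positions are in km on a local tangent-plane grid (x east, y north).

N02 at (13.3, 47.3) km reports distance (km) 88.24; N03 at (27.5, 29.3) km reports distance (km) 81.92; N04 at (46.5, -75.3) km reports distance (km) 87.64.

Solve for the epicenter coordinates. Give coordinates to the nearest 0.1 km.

Circle about each station: (x − 13.3)² + (y − 47.3)² = 88.24²; (x − 27.5)² + (y − 29.3)² = 81.92²; (x − 46.5)² + (y + 75.3)² = 87.64².
Subtracting the N02 equation from the N03 and N04 equations removes the quadratic terms:
28.4 x − 36.0 y = 275.97
66.4 x − 245.2 y = 5523.69
Solving the 2×2 system: x ≈ -28.7, y ≈ -30.3 km.

(-28.7, -30.3)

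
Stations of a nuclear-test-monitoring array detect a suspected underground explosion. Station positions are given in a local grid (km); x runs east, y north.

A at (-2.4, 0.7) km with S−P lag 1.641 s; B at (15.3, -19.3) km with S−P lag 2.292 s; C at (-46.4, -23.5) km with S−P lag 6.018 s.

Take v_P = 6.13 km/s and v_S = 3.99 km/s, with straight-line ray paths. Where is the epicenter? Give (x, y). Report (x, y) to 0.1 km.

Distance from S−P lag: d = Δt · v_P v_S / (v_P − v_S) = Δt · (6.13·3.99)/(6.13−3.99) ≈ 11.4293·Δt.
So d_A = 18.76, d_B = 26.20, d_C = 68.78 km.
Circle about each station: (x + 2.4)² + (y − 0.7)² = 18.76²; (x − 15.3)² + (y + 19.3)² = 26.20²; (x + 46.4)² + (y + 23.5)² = 68.78².
Subtracting pairs of circle equations eliminates x²+y² and gives linear equations (the radical axes):
35.4 x − 40.0 y = 265.83
-88.0 x − 48.4 y = -1679.79
Solving the 2×2 system: x ≈ 15.3, y ≈ 6.9 km.

15.3 km east, 6.9 km north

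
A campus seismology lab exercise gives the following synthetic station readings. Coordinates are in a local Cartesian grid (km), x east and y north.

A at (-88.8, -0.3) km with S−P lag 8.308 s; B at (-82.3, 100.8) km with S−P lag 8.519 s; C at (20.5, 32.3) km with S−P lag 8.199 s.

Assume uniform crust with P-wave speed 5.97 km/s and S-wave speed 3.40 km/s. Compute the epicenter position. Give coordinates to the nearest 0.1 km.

Distance from S−P lag: d = Δt · v_P v_S / (v_P − v_S) = Δt · (5.97·3.40)/(5.97−3.40) ≈ 7.8981·Δt.
So d_A = 65.62, d_B = 67.28, d_C = 64.76 km.
Circle about each station: (x + 88.8)² + (y + 0.3)² = 65.62²; (x + 82.3)² + (y − 100.8)² = 67.28²; (x − 20.5)² + (y − 32.3)² = 64.76².
Subtracting the A equation from the B and C equations removes the quadratic terms:
13.0 x + 202.2 y = 8827.79
218.6 x + 65.2 y = -6309.86
Solving the 2×2 system: x ≈ -42.7, y ≈ 46.4 km.

x ≈ -42.7 km, y ≈ 46.4 km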